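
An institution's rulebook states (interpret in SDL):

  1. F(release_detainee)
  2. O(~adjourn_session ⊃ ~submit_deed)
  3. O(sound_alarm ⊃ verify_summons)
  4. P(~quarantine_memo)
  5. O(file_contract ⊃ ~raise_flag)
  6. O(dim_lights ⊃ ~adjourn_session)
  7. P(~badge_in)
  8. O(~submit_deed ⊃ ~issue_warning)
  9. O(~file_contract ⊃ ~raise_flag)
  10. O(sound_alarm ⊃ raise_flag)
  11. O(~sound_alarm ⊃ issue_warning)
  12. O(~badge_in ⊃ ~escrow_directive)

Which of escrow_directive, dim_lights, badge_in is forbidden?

Premises 9 and 5 cover both cases: O(~file_contract ⊃ ~raise_flag) and O(file_contract ⊃ ~raise_flag). Since ~file_contract ∨ file_contract is a tautology, O(~raise_flag) follows.
Premise 10 is O(sound_alarm ⊃ raise_flag); contrapositively O(~raise_flag ⊃ ~sound_alarm). Since O(~raise_flag) holds, K gives O(~sound_alarm).
With premise 11, O(~sound_alarm ⊃ issue_warning), the K-axiom yields O(issue_warning).
Premise 8, O(~submit_deed ⊃ ~issue_warning), contraposes to O(issue_warning ⊃ submit_deed); with O(issue_warning) we get O(submit_deed).
Premise 2 is O(~adjourn_session ⊃ ~submit_deed); contrapositively O(submit_deed ⊃ adjourn_session). Since O(submit_deed) holds, K gives O(adjourn_session).
Premise 6 is O(dim_lights ⊃ ~adjourn_session); contrapositively O(adjourn_session ⊃ ~dim_lights). Since O(adjourn_session) holds, K gives O(~dim_lights).
So O(~dim_lights) holds, i.e. dim_lights is forbidden. None of the other listed options is forbidden under the premises.

dim_lights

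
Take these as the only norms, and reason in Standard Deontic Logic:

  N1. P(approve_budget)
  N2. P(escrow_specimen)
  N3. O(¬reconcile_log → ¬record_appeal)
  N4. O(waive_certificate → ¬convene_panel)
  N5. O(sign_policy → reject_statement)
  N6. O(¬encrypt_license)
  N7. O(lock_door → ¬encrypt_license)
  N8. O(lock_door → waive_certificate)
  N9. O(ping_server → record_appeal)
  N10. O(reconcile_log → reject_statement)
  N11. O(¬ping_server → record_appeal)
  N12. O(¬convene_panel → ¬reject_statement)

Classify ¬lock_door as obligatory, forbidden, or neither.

Obligatory

Premises 11 and 9 cover both cases: O(¬ping_server → record_appeal) and O(ping_server → record_appeal). Since ¬ping_server ∨ ping_server is a tautology, O(record_appeal) follows.
Premise 3 is O(¬reconcile_log → ¬record_appeal); contrapositively O(record_appeal → reconcile_log). Since O(record_appeal) holds, K gives O(reconcile_log).
Applying K to premise 10 (O(reconcile_log → reject_statement)) and O(reconcile_log) yields O(reject_statement).
Premise 12, O(¬convene_panel → ¬reject_statement), contraposes to O(reject_statement → convene_panel); with O(reject_statement) we get O(convene_panel).
Premise 4, O(waive_certificate → ¬convene_panel), contraposes to O(convene_panel → ¬waive_certificate); with O(convene_panel) we get O(¬waive_certificate).
The contrapositive of premise 8 (O(lock_door → waive_certificate)) is O(¬waive_certificate → ¬lock_door), and O(¬waive_certificate) is already established, so O(¬lock_door).
Premises 1, 2, 5, 6, 7 do not contribute to this derivation.
Hence ¬lock_door is obligatory.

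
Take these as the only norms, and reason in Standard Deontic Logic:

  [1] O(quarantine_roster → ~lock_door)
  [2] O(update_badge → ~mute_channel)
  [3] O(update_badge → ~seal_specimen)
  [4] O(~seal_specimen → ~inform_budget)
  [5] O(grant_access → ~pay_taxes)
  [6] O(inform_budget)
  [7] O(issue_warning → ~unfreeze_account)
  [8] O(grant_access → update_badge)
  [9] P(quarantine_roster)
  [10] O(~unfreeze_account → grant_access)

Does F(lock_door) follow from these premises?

No

Premise 1 is O(quarantine_roster → ~lock_door), but O(quarantine_roster) is not derivable from the premises (the permission P(quarantine_roster) asserts only ~O(~quarantine_roster), not O(quarantine_roster)), so it does not yield O(~lock_door).
No other premise forces O(~lock_door). An ideal world satisfying every premise can still have lock_door true, so F(lock_door) is not derivable.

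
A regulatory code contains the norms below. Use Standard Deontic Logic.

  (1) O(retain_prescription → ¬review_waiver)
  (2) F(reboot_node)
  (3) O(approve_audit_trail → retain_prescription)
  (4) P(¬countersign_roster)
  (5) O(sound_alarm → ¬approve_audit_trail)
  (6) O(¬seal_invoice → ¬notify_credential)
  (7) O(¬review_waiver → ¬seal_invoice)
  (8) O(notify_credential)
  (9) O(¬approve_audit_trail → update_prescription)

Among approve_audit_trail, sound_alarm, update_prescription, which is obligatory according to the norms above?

update_prescription

Premise 8 states O(notify_credential) outright.
Premise 6 is O(¬seal_invoice → ¬notify_credential); contrapositively O(notify_credential → seal_invoice). Since O(notify_credential) holds, K gives O(seal_invoice).
Premise 7, O(¬review_waiver → ¬seal_invoice), contraposes to O(seal_invoice → review_waiver); with O(seal_invoice) we get O(review_waiver).
The contrapositive of premise 1 (O(retain_prescription → ¬review_waiver)) is O(review_waiver → ¬retain_prescription), and O(review_waiver) is already established, so O(¬retain_prescription).
The contrapositive of premise 3 (O(approve_audit_trail → retain_prescription)) is O(¬retain_prescription → ¬approve_audit_trail), and O(¬retain_prescription) is already established, so O(¬approve_audit_trail).
Premise 9 is O(¬approve_audit_trail → update_prescription); since O(¬approve_audit_trail), deontic closure gives O(update_prescription).
So O(update_prescription) holds — update_prescription is obligatory. None of the other listed options is made obligatory by any chain of premises.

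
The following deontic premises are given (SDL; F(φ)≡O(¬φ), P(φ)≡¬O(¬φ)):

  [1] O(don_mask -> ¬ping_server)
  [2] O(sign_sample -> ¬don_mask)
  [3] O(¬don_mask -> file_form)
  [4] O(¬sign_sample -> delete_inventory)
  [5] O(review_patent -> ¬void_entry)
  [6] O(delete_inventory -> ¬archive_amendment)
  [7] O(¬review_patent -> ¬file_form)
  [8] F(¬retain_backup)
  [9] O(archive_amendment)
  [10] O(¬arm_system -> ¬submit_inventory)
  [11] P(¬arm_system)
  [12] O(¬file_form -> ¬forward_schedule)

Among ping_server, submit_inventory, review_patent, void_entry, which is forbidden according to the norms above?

void_entry

Premise 9 gives O(archive_amendment).
The contrapositive of premise 6 (O(delete_inventory -> ¬archive_amendment)) is O(archive_amendment -> ¬delete_inventory), and O(archive_amendment) is already established, so O(¬delete_inventory).
The contrapositive of premise 4 (O(¬sign_sample -> delete_inventory)) is O(¬delete_inventory -> sign_sample), and O(¬delete_inventory) is already established, so O(sign_sample).
Premise 2 is O(sign_sample -> ¬don_mask); since O(sign_sample), deontic closure gives O(¬don_mask).
Premise 3 is O(¬don_mask -> file_form); since O(¬don_mask), deontic closure gives O(file_form).
Premise 7 is O(¬review_patent -> ¬file_form); contrapositively O(file_form -> review_patent). Since O(file_form) holds, K gives O(review_patent).
Premise 5 is O(review_patent -> ¬void_entry); since O(review_patent), deontic closure gives O(¬void_entry).
So O(¬void_entry) holds, i.e. void_entry is forbidden. None of the other listed options is forbidden under the premises.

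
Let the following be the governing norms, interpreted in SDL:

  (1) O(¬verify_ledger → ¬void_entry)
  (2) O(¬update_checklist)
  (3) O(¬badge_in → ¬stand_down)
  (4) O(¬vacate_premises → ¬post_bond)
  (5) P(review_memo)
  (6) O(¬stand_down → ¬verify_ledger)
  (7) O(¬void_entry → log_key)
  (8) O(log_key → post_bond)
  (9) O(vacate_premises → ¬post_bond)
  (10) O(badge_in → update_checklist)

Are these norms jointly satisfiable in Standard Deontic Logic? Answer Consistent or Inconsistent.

Premises 4 and 9 are O(¬vacate_premises → ¬post_bond) and O(vacate_premises → ¬post_bond); every ideal world satisfies ¬vacate_premises or vacate_premises, so in either case ¬post_bond holds — hence O(¬post_bond).
Premise 8, O(log_key → post_bond), contraposes to O(¬post_bond → ¬log_key); with O(¬post_bond) we get O(¬log_key).
The contrapositive of premise 7 (O(¬void_entry → log_key)) is O(¬log_key → void_entry), and O(¬log_key) is already established, so O(void_entry).
Premise 1, O(¬verify_ledger → ¬void_entry), contraposes to O(void_entry → verify_ledger); with O(void_entry) we get O(verify_ledger).
The contrapositive of premise 6 (O(¬stand_down → ¬verify_ledger)) is O(verify_ledger → stand_down), and O(verify_ledger) is already established, so O(stand_down).
Premise 3, O(¬badge_in → ¬stand_down), contraposes to O(stand_down → badge_in); with O(stand_down) we get O(badge_in).
From O(badge_in) and premise 10, O(badge_in → update_checklist), we obtain O(update_checklist).
However, premise 2 gives O(¬update_checklist).
We now have both O(update_checklist) and O(¬update_checklist) — update_checklist is simultaneously obligatory and forbidden, violating the D-axiom.

Inconsistent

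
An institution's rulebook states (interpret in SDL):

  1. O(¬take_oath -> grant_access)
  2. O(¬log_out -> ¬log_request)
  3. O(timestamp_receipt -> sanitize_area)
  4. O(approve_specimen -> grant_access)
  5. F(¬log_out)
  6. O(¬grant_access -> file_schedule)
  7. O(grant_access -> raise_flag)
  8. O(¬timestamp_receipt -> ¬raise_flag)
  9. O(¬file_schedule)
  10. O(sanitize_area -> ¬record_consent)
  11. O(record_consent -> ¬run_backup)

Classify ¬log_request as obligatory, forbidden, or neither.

Premise 2 is O(¬log_out -> ¬log_request), but O(¬log_out) is not derivable from the premises, so it does not yield O(¬log_request).
No premise or chain of K-axiom applications forces O(¬log_request), and none forces O(log_request). So ¬log_request is neither obligatory nor forbidden under these norms.

Neither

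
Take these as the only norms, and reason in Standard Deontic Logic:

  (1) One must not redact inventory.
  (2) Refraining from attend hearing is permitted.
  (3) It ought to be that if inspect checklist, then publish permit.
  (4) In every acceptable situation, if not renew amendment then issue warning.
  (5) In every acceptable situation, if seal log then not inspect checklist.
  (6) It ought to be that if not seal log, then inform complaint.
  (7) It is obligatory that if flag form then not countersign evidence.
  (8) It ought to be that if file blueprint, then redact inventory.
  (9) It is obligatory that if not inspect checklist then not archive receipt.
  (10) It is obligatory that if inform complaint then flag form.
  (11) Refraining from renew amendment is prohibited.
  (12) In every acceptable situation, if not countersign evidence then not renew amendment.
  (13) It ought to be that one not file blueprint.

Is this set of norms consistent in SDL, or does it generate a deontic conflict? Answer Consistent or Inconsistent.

Premise 8 is O(file_blueprint → redact_inventory), but O(file_blueprint) is not derivable from the premises, so it does not yield O(redact_inventory).
So O(redact_inventory) is not derivable, and the apparent clash with O(¬redact_inventory) does not arise.
A world satisfying every obligation exists (e.g. archive_receipt=false, attend_hearing=false, countersign_evidence=true, file_blueprint=false, flag_form=false, inform_complaint=false, inspect_checklist=false, issue_warning=false, publish_permit=false, redact_inventory=false, renew_amendment=true, seal_log=true); no atom is both obligatory and forbidden, so the set is consistent.

Consistent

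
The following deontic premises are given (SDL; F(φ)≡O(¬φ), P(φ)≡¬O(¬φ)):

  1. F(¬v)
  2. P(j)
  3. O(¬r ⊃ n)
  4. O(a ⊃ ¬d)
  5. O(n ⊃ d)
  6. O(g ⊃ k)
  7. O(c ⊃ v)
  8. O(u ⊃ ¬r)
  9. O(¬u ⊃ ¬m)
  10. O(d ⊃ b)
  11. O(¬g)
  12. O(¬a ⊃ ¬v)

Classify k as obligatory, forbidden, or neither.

Premise 6 is O(g ⊃ k), but O(g) is not derivable from the premises, so it does not yield O(k).
No premise or chain of K-axiom applications forces O(k), and none forces O(¬k). So k is neither obligatory nor forbidden under these norms.

Neither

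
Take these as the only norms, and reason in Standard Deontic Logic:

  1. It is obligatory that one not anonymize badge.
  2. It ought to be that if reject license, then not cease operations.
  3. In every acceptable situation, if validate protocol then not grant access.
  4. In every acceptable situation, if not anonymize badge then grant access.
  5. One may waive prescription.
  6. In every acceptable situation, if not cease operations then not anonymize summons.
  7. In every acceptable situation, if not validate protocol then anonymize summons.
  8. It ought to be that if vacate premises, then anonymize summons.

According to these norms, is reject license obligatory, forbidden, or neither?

Premise 1 gives O(¬anonymize_badge).
From O(¬anonymize_badge) and premise 4, O(¬anonymize_badge → grant_access), we obtain O(grant_access).
The contrapositive of premise 3 (O(validate_protocol → ¬grant_access)) is O(grant_access → ¬validate_protocol), and O(grant_access) is already established, so O(¬validate_protocol).
With premise 7, O(¬validate_protocol → anonymize_summons), the K-axiom yields O(anonymize_summons).
Premise 6, O(¬cease_operations → ¬anonymize_summons), contraposes to O(anonymize_summons → cease_operations); with O(anonymize_summons) we get O(cease_operations).
The contrapositive of premise 2 (O(reject_license → ¬cease_operations)) is O(cease_operations → ¬reject_license), and O(cease_operations) is already established, so O(¬reject_license).
Premises 5, 8 do not contribute to this derivation.
Thus O(¬reject_license), which is F(reject_license): reject_license is forbidden.

Forbidden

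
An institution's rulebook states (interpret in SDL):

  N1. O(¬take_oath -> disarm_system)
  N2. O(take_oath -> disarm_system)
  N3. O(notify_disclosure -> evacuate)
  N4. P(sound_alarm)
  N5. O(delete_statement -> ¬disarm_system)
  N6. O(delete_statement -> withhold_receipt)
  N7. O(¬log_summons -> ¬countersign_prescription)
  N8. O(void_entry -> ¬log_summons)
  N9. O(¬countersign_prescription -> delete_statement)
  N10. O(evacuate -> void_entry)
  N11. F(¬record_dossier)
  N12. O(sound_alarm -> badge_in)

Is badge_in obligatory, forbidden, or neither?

Neither

Premise 12 is O(sound_alarm -> badge_in), but O(sound_alarm) is not derivable from the premises (the permission P(sound_alarm) asserts only ¬O(¬sound_alarm), not O(sound_alarm)), so it does not yield O(badge_in).
No premise or chain of K-axiom applications forces O(badge_in), and none forces O(¬badge_in). So badge_in is neither obligatory nor forbidden under these norms.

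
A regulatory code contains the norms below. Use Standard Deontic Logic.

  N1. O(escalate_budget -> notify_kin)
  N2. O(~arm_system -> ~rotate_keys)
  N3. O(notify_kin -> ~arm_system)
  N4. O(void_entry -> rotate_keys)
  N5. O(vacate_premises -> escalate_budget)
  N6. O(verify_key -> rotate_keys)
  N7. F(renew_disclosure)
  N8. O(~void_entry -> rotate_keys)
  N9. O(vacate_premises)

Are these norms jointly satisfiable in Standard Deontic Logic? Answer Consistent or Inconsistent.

Premises 8 and 4 are O(~void_entry -> rotate_keys) and O(void_entry -> rotate_keys); every ideal world satisfies ~void_entry or void_entry, so in either case rotate_keys holds — hence O(rotate_keys).
The contrapositive of premise 2 (O(~arm_system -> ~rotate_keys)) is O(rotate_keys -> arm_system), and O(rotate_keys) is already established, so O(arm_system).
Premise 3 is O(notify_kin -> ~arm_system); contrapositively O(arm_system -> ~notify_kin). Since O(arm_system) holds, K gives O(~notify_kin).
The contrapositive of premise 1 (O(escalate_budget -> notify_kin)) is O(~notify_kin -> ~escalate_budget), and O(~notify_kin) is already established, so O(~escalate_budget).
The contrapositive of premise 5 (O(vacate_premises -> escalate_budget)) is O(~escalate_budget -> ~vacate_premises), and O(~escalate_budget) is already established, so O(~vacate_premises).
However, premise 9 gives O(vacate_premises).
We now have both O(~vacate_premises) and O(vacate_premises) — vacate_premises is simultaneously obligatory and forbidden, violating the D-axiom.

Inconsistent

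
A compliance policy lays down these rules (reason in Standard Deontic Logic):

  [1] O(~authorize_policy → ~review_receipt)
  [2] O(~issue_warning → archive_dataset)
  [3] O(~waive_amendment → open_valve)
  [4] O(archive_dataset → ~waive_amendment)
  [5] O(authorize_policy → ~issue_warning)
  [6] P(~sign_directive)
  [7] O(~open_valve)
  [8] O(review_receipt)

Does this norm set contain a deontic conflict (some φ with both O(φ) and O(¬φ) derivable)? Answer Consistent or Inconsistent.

Inconsistent

Premise 7 gives O(~open_valve).
The contrapositive of premise 3 (O(~waive_amendment → open_valve)) is O(~open_valve → waive_amendment), and O(~open_valve) is already established, so O(waive_amendment).
Premise 4, O(archive_dataset → ~waive_amendment), contraposes to O(waive_amendment → ~archive_dataset); with O(waive_amendment) we get O(~archive_dataset).
The contrapositive of premise 2 (O(~issue_warning → archive_dataset)) is O(~archive_dataset → issue_warning), and O(~archive_dataset) is already established, so O(issue_warning).
The contrapositive of premise 5 (O(authorize_policy → ~issue_warning)) is O(issue_warning → ~authorize_policy), and O(issue_warning) is already established, so O(~authorize_policy).
With premise 1, O(~authorize_policy → ~review_receipt), the K-axiom yields O(~review_receipt).
But premise 8 directly asserts O(review_receipt).
We now have both O(~review_receipt) and O(review_receipt) — review_receipt is simultaneously obligatory and forbidden, violating the D-axiom.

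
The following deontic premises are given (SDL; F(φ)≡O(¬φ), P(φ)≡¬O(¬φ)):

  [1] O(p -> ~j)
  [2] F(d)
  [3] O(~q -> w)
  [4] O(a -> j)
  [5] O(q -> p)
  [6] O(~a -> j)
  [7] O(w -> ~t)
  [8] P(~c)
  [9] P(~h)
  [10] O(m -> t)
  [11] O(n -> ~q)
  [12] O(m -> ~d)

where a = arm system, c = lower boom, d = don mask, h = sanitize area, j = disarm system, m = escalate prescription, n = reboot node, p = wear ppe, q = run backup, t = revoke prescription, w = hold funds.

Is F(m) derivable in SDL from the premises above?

By case analysis on a: premise 4 gives O(a -> j) and premise 6 gives O(~a -> j), so O(j) either way.
The contrapositive of premise 1 (O(p -> ~j)) is O(j -> ~p), and O(j) is already established, so O(~p).
Premise 5 is O(q -> p); contrapositively O(~p -> ~q). Since O(~p) holds, K gives O(~q).
Applying K to premise 3 (O(~q -> w)) and O(~q) yields O(w).
With premise 7, O(w -> ~t), the K-axiom yields O(~t).
Premise 10 is O(m -> t); contrapositively O(~t -> ~m). Since O(~t) holds, K gives O(~m).
Premises 2, 8, 9, 11, 12 do not contribute to this derivation.
So O(~m) holds, i.e. F(m). The claim follows.

Yes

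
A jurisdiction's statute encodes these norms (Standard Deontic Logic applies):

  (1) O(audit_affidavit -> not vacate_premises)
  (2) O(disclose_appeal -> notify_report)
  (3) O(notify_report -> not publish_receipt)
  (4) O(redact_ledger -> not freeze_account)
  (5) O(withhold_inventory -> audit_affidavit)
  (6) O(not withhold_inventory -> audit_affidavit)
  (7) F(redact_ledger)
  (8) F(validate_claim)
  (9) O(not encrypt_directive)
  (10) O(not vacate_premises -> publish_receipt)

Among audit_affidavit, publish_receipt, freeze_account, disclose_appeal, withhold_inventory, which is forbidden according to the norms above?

Premises 6 and 5 cover both cases: O(not withhold_inventory -> audit_affidavit) and O(withhold_inventory -> audit_affidavit). Since not withhold_inventory ∨ withhold_inventory is a tautology, O(audit_affidavit) follows.
Premise 1 is O(audit_affidavit -> not vacate_premises); since O(audit_affidavit), deontic closure gives O(not vacate_premises).
Premise 10 is O(not vacate_premises -> publish_receipt); since O(not vacate_premises), deontic closure gives O(publish_receipt).
Premise 3, O(notify_report -> not publish_receipt), contraposes to O(publish_receipt -> not notify_report); with O(publish_receipt) we get O(not notify_report).
Premise 2 is O(disclose_appeal -> notify_report); contrapositively O(not notify_report -> not disclose_appeal). Since O(not notify_report) holds, K gives O(not disclose_appeal).
So O(not disclose_appeal) holds, i.e. disclose_appeal is forbidden. None of the other listed options is forbidden under the premises.

disclose_appeal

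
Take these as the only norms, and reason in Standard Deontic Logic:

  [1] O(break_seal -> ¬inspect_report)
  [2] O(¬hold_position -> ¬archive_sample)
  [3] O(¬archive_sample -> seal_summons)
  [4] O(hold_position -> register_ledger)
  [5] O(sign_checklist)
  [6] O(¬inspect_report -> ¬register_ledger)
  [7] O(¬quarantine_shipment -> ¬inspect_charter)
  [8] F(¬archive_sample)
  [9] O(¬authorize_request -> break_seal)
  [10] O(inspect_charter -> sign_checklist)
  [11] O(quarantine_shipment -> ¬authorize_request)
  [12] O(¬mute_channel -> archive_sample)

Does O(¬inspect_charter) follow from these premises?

Yes

Premise 8 is F(¬archive_sample), i.e. O(archive_sample).
The contrapositive of premise 2 (O(¬hold_position -> ¬archive_sample)) is O(archive_sample -> hold_position), and O(archive_sample) is already established, so O(hold_position).
With premise 4, O(hold_position -> register_ledger), the K-axiom yields O(register_ledger).
Premise 6, O(¬inspect_report -> ¬register_ledger), contraposes to O(register_ledger -> inspect_report); with O(register_ledger) we get O(inspect_report).
The contrapositive of premise 1 (O(break_seal -> ¬inspect_report)) is O(inspect_report -> ¬break_seal), and O(inspect_report) is already established, so O(¬break_seal).
The contrapositive of premise 9 (O(¬authorize_request -> break_seal)) is O(¬break_seal -> authorize_request), and O(¬break_seal) is already established, so O(authorize_request).
Premise 11, O(quarantine_shipment -> ¬authorize_request), contraposes to O(authorize_request -> ¬quarantine_shipment); with O(authorize_request) we get O(¬quarantine_shipment).
Premise 7 is O(¬quarantine_shipment -> ¬inspect_charter); since O(¬quarantine_shipment), deontic closure gives O(¬inspect_charter).
Premises 3, 5, 10, 12 do not contribute to this derivation.
So O(¬inspect_charter) follows.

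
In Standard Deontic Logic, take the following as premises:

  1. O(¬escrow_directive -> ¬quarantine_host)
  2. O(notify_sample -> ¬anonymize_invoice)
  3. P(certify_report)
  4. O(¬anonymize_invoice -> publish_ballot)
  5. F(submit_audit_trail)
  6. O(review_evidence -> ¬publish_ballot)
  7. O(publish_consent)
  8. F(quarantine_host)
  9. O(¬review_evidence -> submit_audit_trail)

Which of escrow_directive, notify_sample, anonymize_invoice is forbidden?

F(submit_audit_trail) at premise 5 means O(¬submit_audit_trail).
The contrapositive of premise 9 (O(¬review_evidence -> submit_audit_trail)) is O(¬submit_audit_trail -> review_evidence), and O(¬submit_audit_trail) is already established, so O(review_evidence).
With premise 6, O(review_evidence -> ¬publish_ballot), the K-axiom yields O(¬publish_ballot).
Premise 4, O(¬anonymize_invoice -> publish_ballot), contraposes to O(¬publish_ballot -> anonymize_invoice); with O(¬publish_ballot) we get O(anonymize_invoice).
The contrapositive of premise 2 (O(notify_sample -> ¬anonymize_invoice)) is O(anonymize_invoice -> ¬notify_sample), and O(anonymize_invoice) is already established, so O(¬notify_sample).
So O(¬notify_sample) holds, i.e. notify_sample is forbidden. None of the other listed options is forbidden under the premises.

notify_sample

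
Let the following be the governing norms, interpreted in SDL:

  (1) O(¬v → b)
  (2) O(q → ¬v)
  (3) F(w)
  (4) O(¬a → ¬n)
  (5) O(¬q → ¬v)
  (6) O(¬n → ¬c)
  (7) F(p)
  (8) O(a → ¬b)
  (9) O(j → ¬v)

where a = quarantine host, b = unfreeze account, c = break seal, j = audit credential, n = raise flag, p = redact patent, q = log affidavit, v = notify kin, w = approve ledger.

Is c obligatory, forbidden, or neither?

Premises 5 and 2 cover both cases: O(¬q → ¬v) and O(q → ¬v). Since ¬q ∨ q is a tautology, O(¬v) follows.
From O(¬v) and premise 1, O(¬v → b), we obtain O(b).
The contrapositive of premise 8 (O(a → ¬b)) is O(b → ¬a), and O(b) is already established, so O(¬a).
With premise 4, O(¬a → ¬n), the K-axiom yields O(¬n).
From O(¬n) and premise 6, O(¬n → ¬c), we obtain O(¬c).
Premises 3, 7, 9 do not contribute to this derivation.
Thus O(¬c), which is F(c): c is forbidden.

Forbidden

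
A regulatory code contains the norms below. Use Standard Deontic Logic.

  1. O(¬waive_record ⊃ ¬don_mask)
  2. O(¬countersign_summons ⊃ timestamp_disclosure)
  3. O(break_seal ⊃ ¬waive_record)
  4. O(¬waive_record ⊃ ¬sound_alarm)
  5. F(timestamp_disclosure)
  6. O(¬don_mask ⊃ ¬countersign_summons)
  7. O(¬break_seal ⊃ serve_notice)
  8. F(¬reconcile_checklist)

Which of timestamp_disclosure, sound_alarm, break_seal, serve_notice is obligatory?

serve_notice

Premise 5 is F(timestamp_disclosure), i.e. O(¬timestamp_disclosure).
Premise 2, O(¬countersign_summons ⊃ timestamp_disclosure), contraposes to O(¬timestamp_disclosure ⊃ countersign_summons); with O(¬timestamp_disclosure) we get O(countersign_summons).
Premise 6, O(¬don_mask ⊃ ¬countersign_summons), contraposes to O(countersign_summons ⊃ don_mask); with O(countersign_summons) we get O(don_mask).
Premise 1, O(¬waive_record ⊃ ¬don_mask), contraposes to O(don_mask ⊃ waive_record); with O(don_mask) we get O(waive_record).
Premise 3, O(break_seal ⊃ ¬waive_record), contraposes to O(waive_record ⊃ ¬break_seal); with O(waive_record) we get O(¬break_seal).
From O(¬break_seal) and premise 7, O(¬break_seal ⊃ serve_notice), we obtain O(serve_notice).
So O(serve_notice) holds — serve_notice is obligatory. None of the other listed options is made obligatory by any chain of premises.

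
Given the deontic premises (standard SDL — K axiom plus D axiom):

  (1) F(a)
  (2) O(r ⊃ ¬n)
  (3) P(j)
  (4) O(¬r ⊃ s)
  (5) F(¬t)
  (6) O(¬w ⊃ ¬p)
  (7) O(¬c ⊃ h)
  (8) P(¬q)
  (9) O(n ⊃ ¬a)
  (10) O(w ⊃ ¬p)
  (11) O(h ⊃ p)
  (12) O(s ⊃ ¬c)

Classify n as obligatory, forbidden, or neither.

Forbidden

Premises 6 and 10 are O(¬w ⊃ ¬p) and O(w ⊃ ¬p); every ideal world satisfies ¬w or w, so in either case ¬p holds — hence O(¬p).
Premise 11, O(h ⊃ p), contraposes to O(¬p ⊃ ¬h); with O(¬p) we get O(¬h).
Premise 7, O(¬c ⊃ h), contraposes to O(¬h ⊃ c); with O(¬h) we get O(c).
The contrapositive of premise 12 (O(s ⊃ ¬c)) is O(c ⊃ ¬s), and O(c) is already established, so O(¬s).
The contrapositive of premise 4 (O(¬r ⊃ s)) is O(¬s ⊃ r), and O(¬s) is already established, so O(r).
With premise 2, O(r ⊃ ¬n), the K-axiom yields O(¬n).
Premises 1, 3, 5, 8, 9 do not contribute to this derivation.
Thus O(¬n), which is F(n): n is forbidden.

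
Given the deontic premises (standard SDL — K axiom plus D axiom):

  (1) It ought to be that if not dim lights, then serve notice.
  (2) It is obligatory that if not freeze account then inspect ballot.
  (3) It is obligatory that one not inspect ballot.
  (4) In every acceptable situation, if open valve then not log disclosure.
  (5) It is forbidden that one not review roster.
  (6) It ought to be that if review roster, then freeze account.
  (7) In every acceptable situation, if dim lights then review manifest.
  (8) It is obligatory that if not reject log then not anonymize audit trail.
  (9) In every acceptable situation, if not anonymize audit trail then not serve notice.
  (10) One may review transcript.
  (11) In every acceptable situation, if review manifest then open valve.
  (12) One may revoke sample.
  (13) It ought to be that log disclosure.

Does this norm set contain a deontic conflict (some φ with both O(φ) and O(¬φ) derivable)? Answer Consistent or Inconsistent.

Premise 2 is O(¬freeze_account → inspect_ballot), but O(¬freeze_account) is not derivable from the premises, so it does not yield O(inspect_ballot).
So O(inspect_ballot) is not derivable, and the apparent clash with O(¬inspect_ballot) does not arise.
A world satisfying every obligation exists (e.g. anonymize_audit_trail=true, dim_lights=false, freeze_account=true, inspect_ballot=false, log_disclosure=true, open_valve=false, reject_log=true, review_manifest=false, review_roster=true, review_transcript=false, revoke_sample=false, serve_notice=true); no atom is both obligatory and forbidden, so the set is consistent.

Consistent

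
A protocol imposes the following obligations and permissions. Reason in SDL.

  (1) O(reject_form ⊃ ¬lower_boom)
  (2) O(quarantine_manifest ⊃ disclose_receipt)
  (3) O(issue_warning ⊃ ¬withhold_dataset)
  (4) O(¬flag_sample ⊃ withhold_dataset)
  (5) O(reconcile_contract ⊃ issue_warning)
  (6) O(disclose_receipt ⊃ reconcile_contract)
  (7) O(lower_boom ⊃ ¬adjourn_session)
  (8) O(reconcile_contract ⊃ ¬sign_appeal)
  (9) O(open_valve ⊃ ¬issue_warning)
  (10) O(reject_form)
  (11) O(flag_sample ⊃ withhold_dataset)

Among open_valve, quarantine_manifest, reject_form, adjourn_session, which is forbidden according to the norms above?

By case analysis on flag_sample: premise 11 gives O(flag_sample ⊃ withhold_dataset) and premise 4 gives O(¬flag_sample ⊃ withhold_dataset), so O(withhold_dataset) either way.
Premise 3 is O(issue_warning ⊃ ¬withhold_dataset); contrapositively O(withhold_dataset ⊃ ¬issue_warning). Since O(withhold_dataset) holds, K gives O(¬issue_warning).
Premise 5 is O(reconcile_contract ⊃ issue_warning); contrapositively O(¬issue_warning ⊃ ¬reconcile_contract). Since O(¬issue_warning) holds, K gives O(¬reconcile_contract).
The contrapositive of premise 6 (O(disclose_receipt ⊃ reconcile_contract)) is O(¬reconcile_contract ⊃ ¬disclose_receipt), and O(¬reconcile_contract) is already established, so O(¬disclose_receipt).
Premise 2, O(quarantine_manifest ⊃ disclose_receipt), contraposes to O(¬disclose_receipt ⊃ ¬quarantine_manifest); with O(¬disclose_receipt) we get O(¬quarantine_manifest).
So O(¬quarantine_manifest) holds, i.e. quarantine_manifest is forbidden. None of the other listed options is forbidden under the premises.

quarantine_manifest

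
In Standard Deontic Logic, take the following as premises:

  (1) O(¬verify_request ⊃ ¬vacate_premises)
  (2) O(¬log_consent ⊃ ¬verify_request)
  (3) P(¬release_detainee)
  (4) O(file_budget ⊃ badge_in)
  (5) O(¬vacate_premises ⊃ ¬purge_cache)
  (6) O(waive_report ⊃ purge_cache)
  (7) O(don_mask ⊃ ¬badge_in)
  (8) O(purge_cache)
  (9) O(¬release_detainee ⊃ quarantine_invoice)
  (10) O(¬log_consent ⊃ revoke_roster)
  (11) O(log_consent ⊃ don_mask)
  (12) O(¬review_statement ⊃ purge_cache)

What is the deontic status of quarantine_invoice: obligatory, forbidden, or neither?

Neither

Premise 9 is O(¬release_detainee ⊃ quarantine_invoice), but O(¬release_detainee) is not derivable from the premises (the permission P(¬release_detainee) asserts only ¬O(release_detainee), not O(¬release_detainee)), so it does not yield O(quarantine_invoice).
No premise or chain of K-axiom applications forces O(quarantine_invoice), and none forces O(¬quarantine_invoice). So quarantine_invoice is neither obligatory nor forbidden under these norms.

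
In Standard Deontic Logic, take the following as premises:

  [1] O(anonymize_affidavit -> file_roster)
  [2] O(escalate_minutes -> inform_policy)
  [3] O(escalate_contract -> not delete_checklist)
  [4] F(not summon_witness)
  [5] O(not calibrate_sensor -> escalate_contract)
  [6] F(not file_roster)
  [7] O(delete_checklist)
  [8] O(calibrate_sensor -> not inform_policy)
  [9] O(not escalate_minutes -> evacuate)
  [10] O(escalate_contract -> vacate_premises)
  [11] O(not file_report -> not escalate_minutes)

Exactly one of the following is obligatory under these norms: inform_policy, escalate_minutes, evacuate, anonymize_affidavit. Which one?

evacuate

Premise 7 states O(delete_checklist) outright.
Premise 3 is O(escalate_contract -> not delete_checklist); contrapositively O(delete_checklist -> not escalate_contract). Since O(delete_checklist) holds, K gives O(not escalate_contract).
Premise 5 is O(not calibrate_sensor -> escalate_contract); contrapositively O(not escalate_contract -> calibrate_sensor). Since O(not escalate_contract) holds, K gives O(calibrate_sensor).
Applying K to premise 8 (O(calibrate_sensor -> not inform_policy)) and O(calibrate_sensor) yields O(not inform_policy).
Premise 2 is O(escalate_minutes -> inform_policy); contrapositively O(not inform_policy -> not escalate_minutes). Since O(not inform_policy) holds, K gives O(not escalate_minutes).
From O(not escalate_minutes) and premise 9, O(not escalate_minutes -> evacuate), we obtain O(evacuate).
So O(evacuate) holds — evacuate is obligatory. None of the other listed options is made obligatory by any chain of premises.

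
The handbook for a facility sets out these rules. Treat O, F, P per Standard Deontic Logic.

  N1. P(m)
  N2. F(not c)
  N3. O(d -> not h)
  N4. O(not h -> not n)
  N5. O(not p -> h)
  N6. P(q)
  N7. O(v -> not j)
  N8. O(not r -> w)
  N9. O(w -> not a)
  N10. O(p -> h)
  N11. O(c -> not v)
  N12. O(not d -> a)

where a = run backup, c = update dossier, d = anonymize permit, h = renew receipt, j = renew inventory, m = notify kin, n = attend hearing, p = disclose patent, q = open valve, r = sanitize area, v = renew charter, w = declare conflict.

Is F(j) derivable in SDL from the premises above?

No

Premise 7 is O(v -> not j), but O(v) is not derivable from the premises, so it does not yield O(not j).
No other premise forces O(not j). An ideal world satisfying every premise can still have j true, so F(j) is not derivable.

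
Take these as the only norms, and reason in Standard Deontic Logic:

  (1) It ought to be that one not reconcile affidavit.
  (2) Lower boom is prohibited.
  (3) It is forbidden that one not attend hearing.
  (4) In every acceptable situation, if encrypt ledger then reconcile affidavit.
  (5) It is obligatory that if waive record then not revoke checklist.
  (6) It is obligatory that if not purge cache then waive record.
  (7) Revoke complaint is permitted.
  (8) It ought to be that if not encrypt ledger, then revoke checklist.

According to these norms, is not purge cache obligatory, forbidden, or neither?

From premise 1 we have O(¬reconcile_affidavit).
Premise 4, O(encrypt_ledger → reconcile_affidavit), contraposes to O(¬reconcile_affidavit → ¬encrypt_ledger); with O(¬reconcile_affidavit) we get O(¬encrypt_ledger).
With premise 8, O(¬encrypt_ledger → revoke_checklist), the K-axiom yields O(revoke_checklist).
The contrapositive of premise 5 (O(waive_record → ¬revoke_checklist)) is O(revoke_checklist → ¬waive_record), and O(revoke_checklist) is already established, so O(¬waive_record).
The contrapositive of premise 6 (O(¬purge_cache → waive_record)) is O(¬waive_record → purge_cache), and O(¬waive_record) is already established, so O(purge_cache).
Premises 2, 3, 7 do not contribute to this derivation.
Thus O(purge_cache), which is F(¬purge_cache): ¬purge_cache is forbidden.

Forbidden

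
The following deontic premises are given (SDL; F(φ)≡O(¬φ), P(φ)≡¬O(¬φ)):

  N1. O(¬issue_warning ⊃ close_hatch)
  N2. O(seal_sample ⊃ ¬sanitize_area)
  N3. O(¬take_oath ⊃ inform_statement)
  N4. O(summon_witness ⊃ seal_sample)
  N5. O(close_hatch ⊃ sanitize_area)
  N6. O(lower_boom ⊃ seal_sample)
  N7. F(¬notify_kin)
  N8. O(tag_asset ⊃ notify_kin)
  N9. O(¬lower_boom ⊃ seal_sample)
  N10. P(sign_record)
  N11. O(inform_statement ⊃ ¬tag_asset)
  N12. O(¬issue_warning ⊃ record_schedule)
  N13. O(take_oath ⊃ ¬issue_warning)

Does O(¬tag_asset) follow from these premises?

By case analysis on ¬lower_boom: premise 9 gives O(¬lower_boom ⊃ seal_sample) and premise 6 gives O(lower_boom ⊃ seal_sample), so O(seal_sample) either way.
With premise 2, O(seal_sample ⊃ ¬sanitize_area), the K-axiom yields O(¬sanitize_area).
The contrapositive of premise 5 (O(close_hatch ⊃ sanitize_area)) is O(¬sanitize_area ⊃ ¬close_hatch), and O(¬sanitize_area) is already established, so O(¬close_hatch).
Premise 1 is O(¬issue_warning ⊃ close_hatch); contrapositively O(¬close_hatch ⊃ issue_warning). Since O(¬close_hatch) holds, K gives O(issue_warning).
Premise 13 is O(take_oath ⊃ ¬issue_warning); contrapositively O(issue_warning ⊃ ¬take_oath). Since O(issue_warning) holds, K gives O(¬take_oath).
With premise 3, O(¬take_oath ⊃ inform_statement), the K-axiom yields O(inform_statement).
From O(inform_statement) and premise 11, O(inform_statement ⊃ ¬tag_asset), we obtain O(¬tag_asset).
Premises 4, 7, 8, 10, 12 do not contribute to this derivation.
So O(¬tag_asset) follows.

Yes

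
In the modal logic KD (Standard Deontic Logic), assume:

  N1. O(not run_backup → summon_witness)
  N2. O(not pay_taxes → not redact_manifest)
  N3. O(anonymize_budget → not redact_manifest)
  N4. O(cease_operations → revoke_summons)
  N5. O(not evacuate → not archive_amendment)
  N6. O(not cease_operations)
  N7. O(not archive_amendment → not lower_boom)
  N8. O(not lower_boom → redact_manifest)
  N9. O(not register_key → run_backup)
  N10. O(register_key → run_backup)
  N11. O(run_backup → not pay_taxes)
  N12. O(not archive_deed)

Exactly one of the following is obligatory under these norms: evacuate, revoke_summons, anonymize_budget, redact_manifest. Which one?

By case analysis on not register_key: premise 9 gives O(not register_key → run_backup) and premise 10 gives O(register_key → run_backup), so O(run_backup) either way.
From O(run_backup) and premise 11, O(run_backup → not pay_taxes), we obtain O(not pay_taxes).
With premise 2, O(not pay_taxes → not redact_manifest), the K-axiom yields O(not redact_manifest).
Premise 8 is O(not lower_boom → redact_manifest); contrapositively O(not redact_manifest → lower_boom). Since O(not redact_manifest) holds, K gives O(lower_boom).
Premise 7 is O(not archive_amendment → not lower_boom); contrapositively O(lower_boom → archive_amendment). Since O(lower_boom) holds, K gives O(archive_amendment).
The contrapositive of premise 5 (O(not evacuate → not archive_amendment)) is O(archive_amendment → evacuate), and O(archive_amendment) is already established, so O(evacuate).
So O(evacuate) holds — evacuate is obligatory. None of the other listed options is made obligatory by any chain of premises.

evacuate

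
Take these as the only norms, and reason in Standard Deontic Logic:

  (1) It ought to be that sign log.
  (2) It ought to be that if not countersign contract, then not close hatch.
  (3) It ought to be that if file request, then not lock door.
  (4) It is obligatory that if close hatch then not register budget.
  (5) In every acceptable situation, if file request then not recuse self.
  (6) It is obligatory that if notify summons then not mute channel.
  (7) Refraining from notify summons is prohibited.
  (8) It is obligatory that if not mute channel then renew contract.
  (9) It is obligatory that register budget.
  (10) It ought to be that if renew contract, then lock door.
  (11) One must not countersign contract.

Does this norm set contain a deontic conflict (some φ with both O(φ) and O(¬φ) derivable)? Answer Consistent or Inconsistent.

Consistent

Premise 4 is O(close_hatch → ¬register_budget), but O(close_hatch) is not derivable from the premises, so it does not yield O(¬register_budget).
So O(¬register_budget) is not derivable, and the apparent clash with O(register_budget) does not arise.
A world satisfying every obligation exists (e.g. close_hatch=false, countersign_contract=false, file_request=false, lock_door=true, mute_channel=false, notify_summons=true, recuse_self=false, register_budget=true, renew_contract=true, sign_log=true); no atom is both obligatory and forbidden, so the set is consistent.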